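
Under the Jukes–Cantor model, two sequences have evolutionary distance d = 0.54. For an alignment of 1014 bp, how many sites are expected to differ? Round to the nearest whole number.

390

Invert JC69: p = (3/4)(1 − e^(−4d/3)) = 0.75 × (1 − e^(-0.72)) = 0.75 × (1 − 0.486752) = 0.384936.
Expected differing sites = pL ≈ 0.384936 × 1014 = 390.325104 ≈ 390.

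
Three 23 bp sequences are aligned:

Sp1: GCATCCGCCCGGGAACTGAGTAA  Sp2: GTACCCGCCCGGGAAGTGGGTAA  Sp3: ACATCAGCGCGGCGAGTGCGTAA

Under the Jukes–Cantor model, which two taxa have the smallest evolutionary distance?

Sp1–Sp2: 4/23 differ, p = 0.174, d = 0.198.
Sp1–Sp3: 7/23 differ, p = 0.304, d = 0.390.
Sp2–Sp3: 8/23 differ, p = 0.348, d = 0.467.
The smallest distance is between Sp1 and Sp2.

Sp1 and Sp2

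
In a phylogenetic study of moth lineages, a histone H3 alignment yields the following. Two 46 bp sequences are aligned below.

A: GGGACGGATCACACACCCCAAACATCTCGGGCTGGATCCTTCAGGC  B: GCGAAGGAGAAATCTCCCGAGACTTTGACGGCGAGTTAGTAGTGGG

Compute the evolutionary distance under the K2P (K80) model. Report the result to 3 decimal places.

0.926

Of 46 sites, 3 differences are transitions and 20 are transversions, so P = 3/46 ≈ 0.065217 and Q = 20/46 ≈ 0.434783.
Under the Kimura two-parameter model, d = −½ ln(1 − 2P − Q) − ¼ ln(1 − 2Q).
1 − 2P − Q = 0.434783, giving −½ ln(0.434783) = 0.416454.
1 − 2Q = 0.130434, giving −¼ ln(0.130434) = 0.509222.
d = 0.416454 + 0.509222 = 0.925676.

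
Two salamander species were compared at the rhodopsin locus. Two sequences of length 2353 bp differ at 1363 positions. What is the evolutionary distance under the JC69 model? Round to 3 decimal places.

1.110

p = 1363/2353 ≈ 0.579261.
d = −(3/4) ln(1 − 4p/3) = −0.75 ln(1 − 0.772348) = −0.75 ln(0.227652)
  = −0.75 × (-1.479937) = 1.109953 substitutions/site.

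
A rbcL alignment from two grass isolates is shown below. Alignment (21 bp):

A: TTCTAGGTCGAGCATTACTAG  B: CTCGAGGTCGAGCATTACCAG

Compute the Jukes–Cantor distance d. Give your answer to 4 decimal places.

The sequences differ at 3 of 21 sites (1, 4, 19), so p = 3/21 ≈ 0.142857.
d = −(3/4) ln(1 − 4p/3) = −0.75 ln(1 − 0.190476) = −0.75 ln(0.809524)
  = −0.75 × (-0.211309) = 0.158482 substitutions/site.

0.1585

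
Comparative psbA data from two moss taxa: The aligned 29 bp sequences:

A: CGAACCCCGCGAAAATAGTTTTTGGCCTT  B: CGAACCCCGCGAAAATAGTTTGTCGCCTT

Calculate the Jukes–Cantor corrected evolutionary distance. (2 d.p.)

The sequences differ at 2 of 29 sites (22, 24), so p = 2/29 ≈ 0.068966.
d = −(3/4) ln(1 − 4p/3) = −0.75 ln(1 − 0.091955) = −0.75 ln(0.908045)
  = −0.75 × (-0.096461) = 0.072346 substitutions/site.

0.07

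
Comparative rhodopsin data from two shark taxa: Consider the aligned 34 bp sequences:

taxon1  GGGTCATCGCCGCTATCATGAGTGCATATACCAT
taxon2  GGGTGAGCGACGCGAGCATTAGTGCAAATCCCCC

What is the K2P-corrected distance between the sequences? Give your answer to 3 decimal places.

0.384

Of 34 sites, 1 differences are transitions and 9 are transversions, so P = 1/34 ≈ 0.029412 and Q = 9/34 ≈ 0.264706.
Under the Kimura two-parameter model, d = −½ ln(1 − 2P − Q) − ¼ ln(1 − 2Q).
1 − 2P − Q = 0.67647, giving −½ ln(0.67647) = 0.195434.
1 − 2Q = 0.470588, giving −¼ ln(0.470588) = 0.188443.
d = 0.195434 + 0.188443 = 0.383877.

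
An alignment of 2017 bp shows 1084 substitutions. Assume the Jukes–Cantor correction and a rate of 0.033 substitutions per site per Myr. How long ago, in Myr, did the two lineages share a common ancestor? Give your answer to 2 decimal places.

p = 1084/2017 ≈ 0.537432.
d = −(3/4) ln(1 − 4p/3) = −0.75 ln(1 − 0.716576) = −0.75 ln(0.283424)
  = −0.75 × (-1.260811) = 0.945608 substitutions/site.
Under a molecular clock d = 2μt, so t = d/(2μ) = 0.945608 / (2 × 0.033) = 14.33 Myr.

14.33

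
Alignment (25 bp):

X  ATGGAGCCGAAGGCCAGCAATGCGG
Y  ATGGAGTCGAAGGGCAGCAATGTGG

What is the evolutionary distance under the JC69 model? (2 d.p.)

The sequences differ at 3 of 25 sites (7, 14, 23), so p = 3/25 = 0.12.
d = −(3/4) ln(1 − 4p/3) = −0.75 ln(1 − 0.16) = −0.75 ln(0.84)
  = −0.75 × (-0.174353) = 0.130765 substitutions/site.

0.13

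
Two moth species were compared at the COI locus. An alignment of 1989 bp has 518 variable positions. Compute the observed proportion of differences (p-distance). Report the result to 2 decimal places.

p = 518/1989 = 0.260432… ≈ 0.26 (to 2 d.p.).

0.26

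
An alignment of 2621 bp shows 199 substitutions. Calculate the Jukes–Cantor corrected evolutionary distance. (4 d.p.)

0.0800

p = 199/2621 ≈ 0.075925.
d = −(3/4) ln(1 − 4p/3) = −0.75 ln(1 − 0.101233) = −0.75 ln(0.898767)
  = −0.75 × (-0.106731) = 0.080048 substitutions/site.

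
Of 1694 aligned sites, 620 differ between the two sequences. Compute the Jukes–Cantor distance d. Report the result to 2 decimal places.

p = 620/1694 ≈ 0.365998.
d = −(3/4) ln(1 − 4p/3) = −0.75 ln(1 − 0.487997) = −0.75 ln(0.512003)
  = −0.75 × (-0.669425) = 0.502069 substitutions/site.

0.50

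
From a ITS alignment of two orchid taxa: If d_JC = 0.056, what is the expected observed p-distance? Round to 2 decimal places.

p = (3/4)(1 − e^(−4d/3)) = 0.75 × (1 − e^(-0.074667)) = 0.75 × (1 − 0.928052) = 0.053961.

0.05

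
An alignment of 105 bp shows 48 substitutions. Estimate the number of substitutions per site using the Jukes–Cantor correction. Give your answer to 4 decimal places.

0.7053

p = 48/105 ≈ 0.457143.
d = −(3/4) ln(1 − 4p/3) = −0.75 ln(1 − 0.609524) = −0.75 ln(0.390476)
  = −0.75 × (-0.940389) = 0.705292 substitutions/site.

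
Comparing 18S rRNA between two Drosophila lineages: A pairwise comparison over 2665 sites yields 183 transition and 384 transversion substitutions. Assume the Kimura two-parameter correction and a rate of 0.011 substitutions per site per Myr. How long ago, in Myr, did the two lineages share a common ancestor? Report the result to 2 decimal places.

11.37

P = 183/2665 ≈ 0.068668 and Q = 384/2665 ≈ 0.14409.
Under the Kimura two-parameter model, d = −½ ln(1 − 2P − Q) − ¼ ln(1 − 2Q).
1 − 2P − Q = 0.718574, giving −½ ln(0.718574) = 0.165243.
1 − 2Q = 0.71182, giving −¼ ln(0.71182) = 0.084983.
d = 0.165243 + 0.084983 = 0.250226.
Under a molecular clock d = 2μt, so t = d/(2μ) = 0.250226 / (2 × 0.011) = 11.37 Myr.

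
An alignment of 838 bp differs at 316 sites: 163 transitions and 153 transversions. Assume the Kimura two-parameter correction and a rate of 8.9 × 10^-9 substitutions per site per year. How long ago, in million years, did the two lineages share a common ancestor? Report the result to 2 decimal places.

P = 163/838 ≈ 0.194511 and Q = 153/838 ≈ 0.182578.
Under the Kimura two-parameter model, d = −½ ln(1 − 2P − Q) − ¼ ln(1 − 2Q).
1 − 2P − Q = 0.4284, giving −½ ln(0.4284) = 0.423849.
1 − 2Q = 0.634844, giving −¼ ln(0.634844) = 0.113594.
d = 0.423849 + 0.113594 = 0.537443.
Under a molecular clock d = 2μt, so t = d/(2μ) = 0.537443 / (2 × 8.9 × 10^-9) = 30.19 million years.

30.19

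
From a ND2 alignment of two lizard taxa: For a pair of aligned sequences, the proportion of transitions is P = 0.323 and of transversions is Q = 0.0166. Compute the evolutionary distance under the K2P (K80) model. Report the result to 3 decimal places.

0.552

Under the Kimura two-parameter model, d = −½ ln(1 − 2P − Q) − ¼ ln(1 − 2Q).
1 − 2P − Q = 0.3374, giving −½ ln(0.3374) = 0.543243.
1 − 2Q = 0.9668, giving −¼ ln(0.9668) = 0.008441.
d = 0.543243 + 0.008441 = 0.551684.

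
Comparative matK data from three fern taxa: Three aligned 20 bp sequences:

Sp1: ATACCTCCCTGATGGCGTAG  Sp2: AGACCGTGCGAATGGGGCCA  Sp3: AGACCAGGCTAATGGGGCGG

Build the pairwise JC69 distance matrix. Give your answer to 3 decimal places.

d(Sp1,Sp2) = 0.824, d(Sp1,Sp3) = 0.572, d(Sp2,Sp3) = 0.304

Sp1–Sp2: 10/20 sites differ → p = 0.5, d = −0.75 ln(1 − 0.666667) = 0.823960 ≈ 0.824.
Sp1–Sp3: 8/20 sites differ → p = 0.4, d = −0.75 ln(1 − 0.533333) = 0.571605 ≈ 0.572.
Sp2–Sp3: 5/20 sites differ → p = 0.25, d = −0.75 ln(1 − 0.333333) = 0.304098 ≈ 0.304.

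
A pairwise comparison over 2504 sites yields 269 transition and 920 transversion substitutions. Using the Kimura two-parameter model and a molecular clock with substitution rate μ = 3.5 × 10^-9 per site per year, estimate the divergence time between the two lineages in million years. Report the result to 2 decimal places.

109.76

P = 269/2504 ≈ 0.107428 and Q = 920/2504 ≈ 0.367412.
Under the Kimura two-parameter model, d = −½ ln(1 − 2P − Q) − ¼ ln(1 − 2Q).
1 − 2P − Q = 0.417732, giving −½ ln(0.417732) = 0.436458.
1 − 2Q = 0.265176, giving −¼ ln(0.265176) = 0.331840.
d = 0.436458 + 0.331840 = 0.768298.
Under a molecular clock d = 2μt, so t = d/(2μ) = 0.768298 / (2 × 3.5 × 10^-9) = 109.76 million years.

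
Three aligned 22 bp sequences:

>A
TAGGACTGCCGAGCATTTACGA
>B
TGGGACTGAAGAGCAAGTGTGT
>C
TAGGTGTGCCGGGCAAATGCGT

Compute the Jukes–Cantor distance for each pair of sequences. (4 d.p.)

A–B: 8/22 sites differ → p ≈ 0.363636, d = −0.75 ln(1 − 0.484848) = 0.497470 ≈ 0.4975.
A–C: 7/22 sites differ → p ≈ 0.318182, d = −0.75 ln(1 − 0.424243) = 0.414052 ≈ 0.4141.
B–C: 8/22 sites differ → p ≈ 0.363636, d = −0.75 ln(1 − 0.484848) = 0.497470 ≈ 0.4975.

d(A,B) = 0.4975, d(A,C) = 0.4141, d(B,C) = 0.4975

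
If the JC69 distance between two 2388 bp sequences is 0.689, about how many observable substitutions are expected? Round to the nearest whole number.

Invert JC69: p = (3/4)(1 − e^(−4d/3)) = 0.75 × (1 − e^(-0.918667)) = 0.75 × (1 − 0.399051) = 0.450712.
Expected differing sites = pL ≈ 0.450712 × 2388 = 1076.300256 ≈ 1076.

1076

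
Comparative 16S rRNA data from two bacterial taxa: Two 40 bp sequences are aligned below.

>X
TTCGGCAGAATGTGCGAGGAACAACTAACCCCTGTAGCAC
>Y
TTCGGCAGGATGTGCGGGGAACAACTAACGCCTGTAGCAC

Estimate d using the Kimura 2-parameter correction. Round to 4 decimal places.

Of 40 sites, 2 differences are transitions and 1 are transversions, so P = 2/40 = 0.05 and Q = 1/40 = 0.025.
Under the Kimura two-parameter model, d = −½ ln(1 − 2P − Q) − ¼ ln(1 − 2Q).
1 − 2P − Q = 0.875, giving −½ ln(0.875) = 0.066766.
1 − 2Q = 0.95, giving −¼ ln(0.95) = 0.012823.
d = 0.066766 + 0.012823 = 0.079589.

0.0796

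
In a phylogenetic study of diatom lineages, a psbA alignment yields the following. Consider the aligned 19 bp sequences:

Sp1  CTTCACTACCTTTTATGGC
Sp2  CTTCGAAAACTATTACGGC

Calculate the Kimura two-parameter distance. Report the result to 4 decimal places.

0.4099

Of 19 sites, 2 differences are transitions and 4 are transversions, so P = 2/19 ≈ 0.105263 and Q = 4/19 ≈ 0.210526.
Under the Kimura two-parameter model, d = −½ ln(1 − 2P − Q) − ¼ ln(1 − 2Q).
1 − 2P − Q = 0.578948, giving −½ ln(0.578948) = 0.273271.
1 − 2Q = 0.578948, giving −¼ ln(0.578948) = 0.136636.
d = 0.273271 + 0.136636 = 0.409907.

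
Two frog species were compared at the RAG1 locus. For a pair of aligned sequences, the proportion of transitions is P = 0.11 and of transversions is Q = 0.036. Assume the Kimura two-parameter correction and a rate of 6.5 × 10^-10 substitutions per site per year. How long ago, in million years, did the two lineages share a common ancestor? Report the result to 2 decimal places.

128.11

Under the Kimura two-parameter model, d = −½ ln(1 − 2P − Q) − ¼ ln(1 − 2Q).
1 − 2P − Q = 0.744, giving −½ ln(0.744) = 0.147857.
1 − 2Q = 0.928, giving −¼ ln(0.928) = 0.018681.
d = 0.147857 + 0.018681 = 0.166538.
Under a molecular clock d = 2μt, so t = d/(2μ) = 0.166538 / (2 × 6.5 × 10^-10) = 128.11 million years.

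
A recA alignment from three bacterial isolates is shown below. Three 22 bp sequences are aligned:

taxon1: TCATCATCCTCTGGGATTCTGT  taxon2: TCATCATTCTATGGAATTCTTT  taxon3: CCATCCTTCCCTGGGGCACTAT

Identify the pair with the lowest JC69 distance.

taxon1 and taxon2

taxon1–taxon2: 4/22 differ, p = 0.182, d = 0.208.
taxon1–taxon3: 8/22 differ, p = 0.364, d = 0.497.
taxon2–taxon3: 9/22 differ, p = 0.409, d = 0.591.
The smallest distance is between taxon1 and taxon2.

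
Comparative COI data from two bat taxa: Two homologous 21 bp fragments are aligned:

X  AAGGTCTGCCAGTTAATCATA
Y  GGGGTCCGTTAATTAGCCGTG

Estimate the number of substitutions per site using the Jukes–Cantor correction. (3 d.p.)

The sequences differ at 10 of 21 sites (1, 2, 7, 9, 10, 12, 16, 17, 19, 21), so p = 10/21 ≈ 0.47619.
d = −(3/4) ln(1 − 4p/3) = −0.75 ln(1 − 0.63492) = −0.75 ln(0.36508)
  = −0.75 × (-1.007639) = 0.755729 substitutions/site.

0.756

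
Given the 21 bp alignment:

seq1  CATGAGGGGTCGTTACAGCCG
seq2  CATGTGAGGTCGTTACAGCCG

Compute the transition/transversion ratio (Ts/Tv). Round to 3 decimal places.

1.000

Transitions are A↔G and C↔T; transversions are all other mismatches.
Transitions: 1. Transversions: 1.
R = 1/1 = 1.000.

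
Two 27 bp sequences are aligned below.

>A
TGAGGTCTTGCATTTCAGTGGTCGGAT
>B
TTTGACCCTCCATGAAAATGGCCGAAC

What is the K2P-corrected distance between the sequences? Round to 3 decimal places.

Of 27 sites, 7 differences are transitions and 6 are transversions, so P = 7/27 ≈ 0.259259 and Q = 6/27 ≈ 0.222222.
Under the Kimura two-parameter model, d = −½ ln(1 − 2P − Q) − ¼ ln(1 − 2Q).
1 − 2P − Q = 0.25926, giving −½ ln(0.25926) = 0.674962.
1 − 2Q = 0.555556, giving −¼ ln(0.555556) = 0.146946.
d = 0.674962 + 0.146946 = 0.821908.

0.822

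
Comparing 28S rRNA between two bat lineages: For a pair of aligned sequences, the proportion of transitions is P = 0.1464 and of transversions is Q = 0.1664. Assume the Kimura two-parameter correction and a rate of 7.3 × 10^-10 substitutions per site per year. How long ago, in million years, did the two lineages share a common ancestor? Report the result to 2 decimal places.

279.81

Under the Kimura two-parameter model, d = −½ ln(1 − 2P − Q) − ¼ ln(1 − 2Q).
1 − 2P − Q = 0.5408, giving −½ ln(0.5408) = 0.307353.
1 − 2Q = 0.6672, giving −¼ ln(0.6672) = 0.101166.
d = 0.307353 + 0.101166 = 0.408519.
Under a molecular clock d = 2μt, so t = d/(2μ) = 0.408519 / (2 × 7.3 × 10^-10) = 279.81 million years.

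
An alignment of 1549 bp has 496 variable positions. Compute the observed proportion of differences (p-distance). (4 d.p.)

0.3202

p = 496/1549 = 0.320206… ≈ 0.3202 (to 4 d.p.).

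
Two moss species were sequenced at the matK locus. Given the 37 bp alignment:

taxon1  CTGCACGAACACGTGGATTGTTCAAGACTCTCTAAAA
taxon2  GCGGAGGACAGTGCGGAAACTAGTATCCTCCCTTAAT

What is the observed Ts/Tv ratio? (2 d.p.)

0.33

Transitions are A↔G and C↔T; transversions are all other mismatches.
Transitions: 5. Transversions: 15.
R = 5/15 = 0.333333… ≈ 0.33 (to 2 d.p.).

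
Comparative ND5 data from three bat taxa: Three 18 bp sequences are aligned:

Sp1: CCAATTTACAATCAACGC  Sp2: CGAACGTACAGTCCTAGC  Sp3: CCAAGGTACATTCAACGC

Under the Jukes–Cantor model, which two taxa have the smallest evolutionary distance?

Sp1–Sp2: 7/18 differ, p = 0.389, d = 0.548.
Sp1–Sp3: 3/18 differ, p = 0.167, d = 0.188.
Sp2–Sp3: 6/18 differ, p = 0.333, d = 0.441.
The smallest distance is between Sp1 and Sp3.

Sp1 and Sp3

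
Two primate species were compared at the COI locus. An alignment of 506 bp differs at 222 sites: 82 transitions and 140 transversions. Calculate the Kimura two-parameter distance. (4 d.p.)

P = 82/506 ≈ 0.162055 and Q = 140/506 ≈ 0.27668.
Under the Kimura two-parameter model, d = −½ ln(1 − 2P − Q) − ¼ ln(1 − 2Q).
1 − 2P − Q = 0.39921, giving −½ ln(0.39921) = 0.459134.
1 − 2Q = 0.44664, giving −¼ ln(0.44664) = 0.201501.
d = 0.459134 + 0.201501 = 0.660635.

0.6606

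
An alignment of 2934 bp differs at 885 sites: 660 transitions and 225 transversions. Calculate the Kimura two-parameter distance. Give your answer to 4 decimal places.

P = 660/2934 ≈ 0.224949 and Q = 225/2934 ≈ 0.076687.
Under the Kimura two-parameter model, d = −½ ln(1 − 2P − Q) − ¼ ln(1 − 2Q).
1 − 2P − Q = 0.473415, giving −½ ln(0.473415) = 0.373891.
1 − 2Q = 0.846626, giving −¼ ln(0.846626) = 0.041624.
d = 0.373891 + 0.041624 = 0.415515.

0.4155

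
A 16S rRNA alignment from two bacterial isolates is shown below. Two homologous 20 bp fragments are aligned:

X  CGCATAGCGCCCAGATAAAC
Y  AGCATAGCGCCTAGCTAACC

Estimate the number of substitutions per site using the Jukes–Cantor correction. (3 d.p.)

0.233

The sequences differ at 4 of 20 sites (1, 12, 15, 19), so p = 4/20 = 0.2.
d = −(3/4) ln(1 − 4p/3) = −0.75 ln(1 − 0.266667) = −0.75 ln(0.733333)
  = −0.75 × (-0.310155) = 0.232616 substitutions/site.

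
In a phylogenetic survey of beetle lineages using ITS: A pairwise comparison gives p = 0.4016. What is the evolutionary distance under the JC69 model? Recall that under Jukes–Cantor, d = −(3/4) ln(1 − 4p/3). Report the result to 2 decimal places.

0.58

d = −(3/4) ln(1 − 4p/3) = −0.75 ln(1 − 0.535467) = −0.75 ln(0.464533)
  = −0.75 × (-0.766723) = 0.575042 substitutions/site.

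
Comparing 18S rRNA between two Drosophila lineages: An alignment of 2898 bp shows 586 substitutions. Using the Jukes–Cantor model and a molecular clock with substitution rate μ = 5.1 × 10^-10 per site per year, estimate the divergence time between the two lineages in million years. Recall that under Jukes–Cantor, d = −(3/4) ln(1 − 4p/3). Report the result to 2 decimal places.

231.01

p = 586/2898 ≈ 0.202208.
d = −(3/4) ln(1 − 4p/3) = −0.75 ln(1 − 0.269611) = −0.75 ln(0.730389)
  = −0.75 × (-0.314178) = 0.235634 substitutions/site.
Under a molecular clock d = 2μt, so t = d/(2μ) = 0.235634 / (2 × 5.1 × 10^-10) = 231.01 million years.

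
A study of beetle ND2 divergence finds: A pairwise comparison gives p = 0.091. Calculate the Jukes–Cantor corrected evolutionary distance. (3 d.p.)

0.097

d = −(3/4) ln(1 − 4p/3) = −0.75 ln(1 − 0.121333) = −0.75 ln(0.878667)
  = −0.75 × (-0.129349) = 0.097012 substitutions/site.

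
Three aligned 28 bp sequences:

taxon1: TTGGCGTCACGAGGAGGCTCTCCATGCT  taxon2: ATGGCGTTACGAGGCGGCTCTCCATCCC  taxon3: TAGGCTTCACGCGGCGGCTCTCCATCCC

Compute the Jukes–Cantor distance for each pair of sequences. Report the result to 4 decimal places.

taxon1–taxon2: 5/28 sites differ → p ≈ 0.178571, d = −0.75 ln(1 − 0.238095) = 0.203950 ≈ 0.2040.
taxon1–taxon3: 6/28 sites differ → p ≈ 0.214286, d = −0.75 ln(1 − 0.285715) = 0.252355 ≈ 0.2524.
taxon2–taxon3: 5/28 sites differ → p ≈ 0.178571, d = −0.75 ln(1 − 0.238095) = 0.203950 ≈ 0.2040.

d(taxon1,taxon2) = 0.2040, d(taxon1,taxon3) = 0.2524, d(taxon2,taxon3) = 0.2040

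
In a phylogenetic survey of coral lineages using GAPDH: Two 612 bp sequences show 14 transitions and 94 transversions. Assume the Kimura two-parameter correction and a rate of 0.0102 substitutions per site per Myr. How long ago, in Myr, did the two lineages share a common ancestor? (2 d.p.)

P = 14/612 ≈ 0.022876 and Q = 94/612 ≈ 0.153595.
Under the Kimura two-parameter model, d = −½ ln(1 − 2P − Q) − ¼ ln(1 − 2Q).
1 − 2P − Q = 0.800653, giving −½ ln(0.800653) = 0.111164.
1 − 2Q = 0.69281, giving −¼ ln(0.69281) = 0.091750.
d = 0.111164 + 0.091750 = 0.202914.
Under a molecular clock d = 2μt, so t = d/(2μ) = 0.202914 / (2 × 0.0102) = 9.95 Myr.

9.95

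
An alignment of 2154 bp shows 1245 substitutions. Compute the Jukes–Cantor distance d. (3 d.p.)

p = 1245/2154 ≈ 0.577994.
d = −(3/4) ln(1 − 4p/3) = −0.75 ln(1 − 0.770659) = −0.75 ln(0.229341)
  = −0.75 × (-1.472545) = 1.104409 substitutions/site.

1.104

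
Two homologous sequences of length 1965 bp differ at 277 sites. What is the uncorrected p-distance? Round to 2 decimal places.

p = 277/1965 = 0.140966… ≈ 0.14 (to 2 d.p.).

0.14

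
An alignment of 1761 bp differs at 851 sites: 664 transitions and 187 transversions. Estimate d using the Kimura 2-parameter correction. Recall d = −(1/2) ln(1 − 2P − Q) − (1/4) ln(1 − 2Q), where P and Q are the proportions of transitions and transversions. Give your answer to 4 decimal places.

P = 664/1761 ≈ 0.377058 and Q = 187/1761 ≈ 0.10619.
Under the Kimura two-parameter model, d = −½ ln(1 − 2P − Q) − ¼ ln(1 − 2Q).
1 − 2P − Q = 0.139694, giving −½ ln(0.139694) = 0.984150.
1 − 2Q = 0.78762, giving −¼ ln(0.78762) = 0.059685.
d = 0.984150 + 0.059685 = 1.043835.

1.0438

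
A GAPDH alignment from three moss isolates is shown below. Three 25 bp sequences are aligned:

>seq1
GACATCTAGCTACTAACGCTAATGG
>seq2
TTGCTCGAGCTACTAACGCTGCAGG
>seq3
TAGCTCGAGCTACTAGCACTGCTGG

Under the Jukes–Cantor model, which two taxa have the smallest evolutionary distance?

seq2 and seq3

seq1–seq2: 8/25 differ, p = 0.320, d = 0.417.
seq1–seq3: 8/25 differ, p = 0.320, d = 0.417.
seq2–seq3: 4/25 differ, p = 0.160, d = 0.180.
The smallest distance is between seq2 and seq3.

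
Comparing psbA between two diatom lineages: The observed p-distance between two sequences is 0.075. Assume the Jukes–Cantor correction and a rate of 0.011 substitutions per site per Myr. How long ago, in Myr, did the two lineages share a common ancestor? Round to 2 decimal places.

3.59

d = −(3/4) ln(1 − 4p/3) = −0.75 ln(1 − 0.1) = −0.75 ln(0.9)
  = −0.75 × (-0.105361) = 0.079021 substitutions/site.
Under a molecular clock d = 2μt, so t = d/(2μ) = 0.079021 / (2 × 0.011) = 3.59 Myr.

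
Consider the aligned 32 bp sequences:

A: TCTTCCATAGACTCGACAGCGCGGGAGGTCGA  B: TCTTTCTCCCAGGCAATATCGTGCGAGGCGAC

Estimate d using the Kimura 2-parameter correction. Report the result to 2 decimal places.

Of 32 sites, 7 differences are transitions and 9 are transversions, so P = 7/32 = 0.21875 and Q = 9/32 = 0.28125.
Under the Kimura two-parameter model, d = −½ ln(1 − 2P − Q) − ¼ ln(1 − 2Q).
1 − 2P − Q = 0.28125, giving −½ ln(0.28125) = 0.634256.
1 − 2Q = 0.4375, giving −¼ ln(0.4375) = 0.206670.
d = 0.634256 + 0.206670 = 0.840926.

0.84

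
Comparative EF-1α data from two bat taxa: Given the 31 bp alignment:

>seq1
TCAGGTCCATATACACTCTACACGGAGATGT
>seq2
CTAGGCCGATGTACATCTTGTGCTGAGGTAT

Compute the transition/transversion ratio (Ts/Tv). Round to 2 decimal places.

Transitions are A↔G and C↔T; transversions are all other mismatches.
Transitions: 12. Transversions: 2.
R = 12/2 = 6.00.

6.00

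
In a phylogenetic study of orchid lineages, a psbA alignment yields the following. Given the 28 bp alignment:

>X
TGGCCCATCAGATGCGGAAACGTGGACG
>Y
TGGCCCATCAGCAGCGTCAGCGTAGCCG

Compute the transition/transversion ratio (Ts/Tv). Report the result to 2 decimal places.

0.40

Transitions are A↔G and C↔T; transversions are all other mismatches.
Transitions: 2. Transversions: 5.
R = 2/5 = 0.40.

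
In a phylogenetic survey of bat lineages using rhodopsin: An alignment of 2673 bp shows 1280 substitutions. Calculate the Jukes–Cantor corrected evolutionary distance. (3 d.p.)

p = 1280/2673 ≈ 0.478863.
d = −(3/4) ln(1 − 4p/3) = −0.75 ln(1 − 0.638484) = −0.75 ln(0.361516)
  = −0.75 × (-1.017449) = 0.763087 substitutions/site.

0.763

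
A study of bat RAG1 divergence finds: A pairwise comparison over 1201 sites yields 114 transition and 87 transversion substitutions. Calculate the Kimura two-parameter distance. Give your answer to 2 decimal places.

0.19

P = 114/1201 ≈ 0.094921 and Q = 87/1201 ≈ 0.07244.
Under the Kimura two-parameter model, d = −½ ln(1 − 2P − Q) − ¼ ln(1 − 2Q).
1 − 2P − Q = 0.737718, giving −½ ln(0.737718) = 0.152097.
1 − 2Q = 0.85512, giving −¼ ln(0.85512) = 0.039128.
d = 0.152097 + 0.039128 = 0.191225.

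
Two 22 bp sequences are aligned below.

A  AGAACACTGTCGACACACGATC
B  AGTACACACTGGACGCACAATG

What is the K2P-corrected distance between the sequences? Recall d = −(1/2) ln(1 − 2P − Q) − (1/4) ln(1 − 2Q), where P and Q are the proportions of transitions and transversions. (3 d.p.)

0.415

Of 22 sites, 2 differences are transitions and 5 are transversions, so P = 2/22 ≈ 0.090909 and Q = 5/22 ≈ 0.227273.
Under the Kimura two-parameter model, d = −½ ln(1 − 2P − Q) − ¼ ln(1 − 2Q).
1 − 2P − Q = 0.590909, giving −½ ln(0.590909) = 0.263047.
1 − 2Q = 0.545454, giving −¼ ln(0.545454) = 0.151534.
d = 0.263047 + 0.151534 = 0.414581.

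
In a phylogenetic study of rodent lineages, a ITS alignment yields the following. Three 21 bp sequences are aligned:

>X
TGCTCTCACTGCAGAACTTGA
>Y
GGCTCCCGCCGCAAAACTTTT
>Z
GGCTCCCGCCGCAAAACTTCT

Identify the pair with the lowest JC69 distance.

Y and Z

X–Y: 7/21 differ, p = 0.333, d = 0.441.
X–Z: 7/21 differ, p = 0.333, d = 0.441.
Y–Z: 1/21 differ, p = 0.048, d = 0.049.
The smallest distance is between Y and Z.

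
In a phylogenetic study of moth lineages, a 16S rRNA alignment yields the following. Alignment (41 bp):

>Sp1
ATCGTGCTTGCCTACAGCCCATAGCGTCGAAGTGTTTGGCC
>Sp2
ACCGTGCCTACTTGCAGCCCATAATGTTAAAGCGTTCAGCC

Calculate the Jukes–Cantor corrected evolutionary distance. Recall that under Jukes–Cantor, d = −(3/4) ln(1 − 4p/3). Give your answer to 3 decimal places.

The sequences differ at 12 of 41 sites, so p = 12/41 ≈ 0.292683.
d = −(3/4) ln(1 − 4p/3) = −0.75 ln(1 − 0.390244) = −0.75 ln(0.609756)
  = −0.75 × (-0.494696) = 0.371022 substitutions/site.

0.371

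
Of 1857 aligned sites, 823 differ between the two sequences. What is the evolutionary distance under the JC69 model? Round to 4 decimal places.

0.6704

p = 823/1857 ≈ 0.443188.
d = −(3/4) ln(1 − 4p/3) = −0.75 ln(1 − 0.590917) = −0.75 ln(0.409083)
  = −0.75 × (-0.893837) = 0.670378 substitutions/site.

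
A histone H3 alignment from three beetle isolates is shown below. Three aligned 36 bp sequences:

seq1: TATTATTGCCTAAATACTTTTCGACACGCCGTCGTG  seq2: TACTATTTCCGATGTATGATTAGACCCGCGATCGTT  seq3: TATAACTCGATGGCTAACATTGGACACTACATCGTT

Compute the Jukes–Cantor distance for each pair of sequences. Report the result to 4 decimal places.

d(seq1,seq2) = 0.4926, d(seq1,seq3) = 0.6735, d(seq2,seq3) = 0.7449

seq1–seq2: 13/36 sites differ → p ≈ 0.361111, d = −0.75 ln(1 − 0.481481) = 0.492584 ≈ 0.4926.
seq1–seq3: 16/36 sites differ → p ≈ 0.444444, d = −0.75 ln(1 − 0.592592) = 0.673455 ≈ 0.6735.
seq2–seq3: 17/36 sites differ → p ≈ 0.472222, d = −0.75 ln(1 − 0.629629) = 0.744938 ≈ 0.7449.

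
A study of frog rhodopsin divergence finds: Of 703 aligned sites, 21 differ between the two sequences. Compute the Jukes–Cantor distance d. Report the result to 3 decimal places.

p = 21/703 ≈ 0.029872.
d = −(3/4) ln(1 − 4p/3) = −0.75 ln(1 − 0.039829) = −0.75 ln(0.960171)
  = −0.75 × (-0.040644) = 0.030483 substitutions/site.

0.030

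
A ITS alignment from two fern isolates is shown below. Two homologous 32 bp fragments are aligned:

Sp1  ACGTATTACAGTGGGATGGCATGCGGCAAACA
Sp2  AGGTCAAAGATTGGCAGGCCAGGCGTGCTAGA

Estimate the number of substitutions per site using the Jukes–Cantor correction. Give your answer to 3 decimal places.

0.736

The sequences differ at 15 of 32 sites, so p = 15/32 = 0.46875.
d = −(3/4) ln(1 − 4p/3) = −0.75 ln(1 − 0.625) = −0.75 ln(0.375)
  = −0.75 × (-0.980829) = 0.735622 substitutions/site.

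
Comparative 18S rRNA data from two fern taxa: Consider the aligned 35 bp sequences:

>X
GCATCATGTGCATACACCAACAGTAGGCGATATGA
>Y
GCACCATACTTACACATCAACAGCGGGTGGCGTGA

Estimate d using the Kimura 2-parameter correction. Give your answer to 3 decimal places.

Of 35 sites, 12 differences are transitions and 1 are transversions, so P = 12/35 ≈ 0.342857 and Q = 1/35 ≈ 0.028571.
Under the Kimura two-parameter model, d = −½ ln(1 − 2P − Q) − ¼ ln(1 − 2Q).
1 − 2P − Q = 0.285715, giving −½ ln(0.285715) = 0.626380.
1 − 2Q = 0.942858, giving −¼ ln(0.942858) = 0.014710.
d = 0.626380 + 0.014710 = 0.641090.

0.641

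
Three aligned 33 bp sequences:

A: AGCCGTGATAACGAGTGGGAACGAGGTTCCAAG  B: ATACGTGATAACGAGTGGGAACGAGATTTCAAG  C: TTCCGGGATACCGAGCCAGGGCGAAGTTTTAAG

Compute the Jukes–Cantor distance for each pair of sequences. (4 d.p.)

d(A,B) = 0.1322, d(A,C) = 0.4975, d(B,C) = 0.4975

A–B: 4/33 sites differ → p ≈ 0.121212, d = −0.75 ln(1 − 0.161616) = 0.132209 ≈ 0.1322.
A–C: 12/33 sites differ → p ≈ 0.363636, d = −0.75 ln(1 − 0.484848) = 0.497470 ≈ 0.4975.
B–C: 12/33 sites differ → p ≈ 0.363636, d = −0.75 ln(1 − 0.484848) = 0.497470 ≈ 0.4975.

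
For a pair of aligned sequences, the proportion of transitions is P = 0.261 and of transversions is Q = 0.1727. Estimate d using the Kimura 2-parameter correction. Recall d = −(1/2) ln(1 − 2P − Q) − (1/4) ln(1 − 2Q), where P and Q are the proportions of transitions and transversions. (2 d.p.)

0.70

Under the Kimura two-parameter model, d = −½ ln(1 − 2P − Q) − ¼ ln(1 − 2Q).
1 − 2P − Q = 0.3053, giving −½ ln(0.3053) = 0.593230.
1 − 2Q = 0.6546, giving −¼ ln(0.6546) = 0.105933.
d = 0.593230 + 0.105933 = 0.699163.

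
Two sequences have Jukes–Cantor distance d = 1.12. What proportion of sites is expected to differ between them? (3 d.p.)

0.582

p = (3/4)(1 − e^(−4d/3)) = 0.75 × (1 − e^(-1.493333)) = 0.75 × (1 − 0.224623) = 0.581533.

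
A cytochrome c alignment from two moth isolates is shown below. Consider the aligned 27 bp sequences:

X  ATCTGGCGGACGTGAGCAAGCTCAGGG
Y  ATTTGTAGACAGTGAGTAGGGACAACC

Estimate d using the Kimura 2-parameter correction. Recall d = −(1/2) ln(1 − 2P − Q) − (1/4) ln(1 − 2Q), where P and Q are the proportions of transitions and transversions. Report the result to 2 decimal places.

Of 27 sites, 5 differences are transitions and 8 are transversions, so P = 5/27 ≈ 0.185185 and Q = 8/27 ≈ 0.296296.
Under the Kimura two-parameter model, d = −½ ln(1 − 2P − Q) − ¼ ln(1 − 2Q).
1 − 2P − Q = 0.333334, giving −½ ln(0.333334) = 0.549305.
1 − 2Q = 0.407408, giving −¼ ln(0.407408) = 0.224485.
d = 0.549305 + 0.224485 = 0.773790.

0.77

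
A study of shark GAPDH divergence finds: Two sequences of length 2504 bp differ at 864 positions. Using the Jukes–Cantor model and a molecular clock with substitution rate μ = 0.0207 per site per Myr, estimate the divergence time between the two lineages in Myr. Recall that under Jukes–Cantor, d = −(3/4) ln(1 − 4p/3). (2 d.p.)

11.16

p = 864/2504 ≈ 0.345048.
d = −(3/4) ln(1 − 4p/3) = −0.75 ln(1 − 0.460064) = −0.75 ln(0.539936)
  = −0.75 × (-0.616305) = 0.462229 substitutions/site.
Under a molecular clock d = 2μt, so t = d/(2μ) = 0.462229 / (2 × 0.0207) = 11.16 Myr.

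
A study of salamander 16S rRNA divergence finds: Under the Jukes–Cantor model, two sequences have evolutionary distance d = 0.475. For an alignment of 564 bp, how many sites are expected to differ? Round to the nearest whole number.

198

Invert JC69: p = (3/4)(1 − e^(−4d/3)) = 0.75 × (1 − e^(-0.633333)) = 0.75 × (1 − 0.530820) = 0.351885.
Expected differing sites = pL ≈ 0.351885 × 564 = 198.46314 ≈ 198.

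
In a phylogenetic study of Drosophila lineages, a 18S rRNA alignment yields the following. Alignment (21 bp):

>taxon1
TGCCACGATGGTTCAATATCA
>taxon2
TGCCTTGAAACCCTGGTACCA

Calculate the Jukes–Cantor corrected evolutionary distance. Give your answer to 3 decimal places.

0.899

The sequences differ at 11 of 21 sites, so p = 11/21 ≈ 0.52381.
d = −(3/4) ln(1 − 4p/3) = −0.75 ln(1 − 0.698413) = −0.75 ln(0.301587)
  = −0.75 × (-1.198697) = 0.899023 substitutions/site.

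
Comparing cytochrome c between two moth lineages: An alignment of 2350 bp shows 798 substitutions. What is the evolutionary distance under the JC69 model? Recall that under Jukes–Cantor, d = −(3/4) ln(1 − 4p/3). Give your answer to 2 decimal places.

0.45

p = 798/2350 ≈ 0.339574.
d = −(3/4) ln(1 − 4p/3) = −0.75 ln(1 − 0.452765) = −0.75 ln(0.547235)
  = −0.75 × (-0.602877) = 0.452158 substitutions/site.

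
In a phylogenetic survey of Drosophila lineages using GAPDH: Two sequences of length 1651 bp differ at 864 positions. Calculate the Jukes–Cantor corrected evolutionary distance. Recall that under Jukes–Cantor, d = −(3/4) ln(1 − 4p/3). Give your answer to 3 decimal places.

0.897

p = 864/1651 ≈ 0.523319.
d = −(3/4) ln(1 − 4p/3) = −0.75 ln(1 − 0.697759) = −0.75 ln(0.302241)
  = −0.75 × (-1.196531) = 0.897398 substitutions/site.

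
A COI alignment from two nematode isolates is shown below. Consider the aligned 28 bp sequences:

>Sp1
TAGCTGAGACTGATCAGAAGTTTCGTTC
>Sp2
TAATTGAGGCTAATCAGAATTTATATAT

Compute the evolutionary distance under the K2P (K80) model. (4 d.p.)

0.5274

Of 28 sites, 7 differences are transitions and 3 are transversions, so P = 7/28 = 0.25 and Q = 3/28 ≈ 0.107143.
Under the Kimura two-parameter model, d = −½ ln(1 − 2P − Q) − ¼ ln(1 − 2Q).
1 − 2P − Q = 0.392857, giving −½ ln(0.392857) = 0.467155.
1 − 2Q = 0.785714, giving −¼ ln(0.785714) = 0.060291.
d = 0.467155 + 0.060291 = 0.527446.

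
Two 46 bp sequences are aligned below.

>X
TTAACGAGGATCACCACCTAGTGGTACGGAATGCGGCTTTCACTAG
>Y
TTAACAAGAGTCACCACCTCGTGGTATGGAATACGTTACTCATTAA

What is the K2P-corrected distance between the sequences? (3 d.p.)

0.340

Of 46 sites, 9 differences are transitions and 3 are transversions, so P = 9/46 ≈ 0.195652 and Q = 3/46 ≈ 0.065217.
Under the Kimura two-parameter model, d = −½ ln(1 − 2P − Q) − ¼ ln(1 − 2Q).
1 − 2P − Q = 0.543479, giving −½ ln(0.543479) = 0.304882.
1 − 2Q = 0.869566, giving −¼ ln(0.869566) = 0.034940.
d = 0.304882 + 0.034940 = 0.339822.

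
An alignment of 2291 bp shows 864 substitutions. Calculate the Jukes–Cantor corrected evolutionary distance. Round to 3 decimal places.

p = 864/2291 ≈ 0.377128.
d = −(3/4) ln(1 − 4p/3) = −0.75 ln(1 − 0.502837) = −0.75 ln(0.497163)
  = −0.75 × (-0.698837) = 0.524128 substitutions/site.

0.524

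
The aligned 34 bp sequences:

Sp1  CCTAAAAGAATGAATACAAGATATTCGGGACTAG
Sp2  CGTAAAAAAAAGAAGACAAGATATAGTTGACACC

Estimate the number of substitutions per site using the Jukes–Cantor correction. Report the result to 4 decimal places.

0.4234

The sequences differ at 11 of 34 sites, so p = 11/34 ≈ 0.323529.
d = −(3/4) ln(1 − 4p/3) = −0.75 ln(1 − 0.431372) = −0.75 ln(0.568628)
  = −0.75 × (-0.564529) = 0.423397 substitutions/site.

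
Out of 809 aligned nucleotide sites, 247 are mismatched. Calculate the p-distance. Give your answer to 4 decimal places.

p = 247/809 = 0.305315… ≈ 0.3053 (to 4 d.p.).

0.3053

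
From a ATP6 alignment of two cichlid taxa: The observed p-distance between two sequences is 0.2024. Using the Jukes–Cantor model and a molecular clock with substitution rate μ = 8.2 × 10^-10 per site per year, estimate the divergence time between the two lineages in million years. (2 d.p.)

143.84

d = −(3/4) ln(1 − 4p/3) = −0.75 ln(1 − 0.269867) = −0.75 ln(0.730133)
  = −0.75 × (-0.314529) = 0.235897 substitutions/site.
Under a molecular clock d = 2μt, so t = d/(2μ) = 0.235897 / (2 × 8.2 × 10^-10) = 143.84 million years.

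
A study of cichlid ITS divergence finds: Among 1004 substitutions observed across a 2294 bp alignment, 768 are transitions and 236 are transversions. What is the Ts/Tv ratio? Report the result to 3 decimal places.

R = 768/236 = 3.254237… ≈ 3.254 (to 3 d.p.).

3.254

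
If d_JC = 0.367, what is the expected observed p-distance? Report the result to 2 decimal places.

p = (3/4)(1 − e^(−4d/3)) = 0.75 × (1 − e^(-0.489333)) = 0.75 × (1 − 0.613035) = 0.290224.

0.29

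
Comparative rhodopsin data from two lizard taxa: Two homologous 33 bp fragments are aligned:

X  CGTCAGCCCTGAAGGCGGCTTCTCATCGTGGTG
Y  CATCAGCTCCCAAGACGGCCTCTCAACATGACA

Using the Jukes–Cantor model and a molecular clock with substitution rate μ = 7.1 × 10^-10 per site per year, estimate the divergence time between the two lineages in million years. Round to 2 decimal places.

The sequences differ at 11 of 33 sites, so p = 11/33 ≈ 0.333333.
d = −(3/4) ln(1 − 4p/3) = −0.75 ln(1 − 0.444444) = −0.75 ln(0.555556)
  = −0.75 × (-0.587786) = 0.440840 substitutions/site.
Under a molecular clock d = 2μt, so t = d/(2μ) = 0.440840 / (2 × 7.1 × 10^-10) = 310.45 million years.

310.45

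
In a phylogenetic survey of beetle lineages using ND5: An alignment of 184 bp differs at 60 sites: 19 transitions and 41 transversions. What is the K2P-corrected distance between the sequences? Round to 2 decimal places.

P = 19/184 ≈ 0.103261 and Q = 41/184 ≈ 0.222826.
Under the Kimura two-parameter model, d = −½ ln(1 − 2P − Q) − ¼ ln(1 − 2Q).
1 − 2P − Q = 0.570652, giving −½ ln(0.570652) = 0.280488.
1 − 2Q = 0.554348, giving −¼ ln(0.554348) = 0.147491.
d = 0.280488 + 0.147491 = 0.427979.

0.43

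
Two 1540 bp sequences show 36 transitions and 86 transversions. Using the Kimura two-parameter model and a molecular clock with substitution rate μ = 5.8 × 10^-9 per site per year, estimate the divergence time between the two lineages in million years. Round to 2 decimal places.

7.22

P = 36/1540 ≈ 0.023377 and Q = 86/1540 ≈ 0.055844.
Under the Kimura two-parameter model, d = −½ ln(1 − 2P − Q) − ¼ ln(1 − 2Q).
1 − 2P − Q = 0.897402, giving −½ ln(0.897402) = 0.054126.
1 − 2Q = 0.888312, giving −¼ ln(0.888312) = 0.029608.
d = 0.054126 + 0.029608 = 0.083734.
Under a molecular clock d = 2μt, so t = d/(2μ) = 0.083734 / (2 × 5.8 × 10^-9) = 7.22 million years.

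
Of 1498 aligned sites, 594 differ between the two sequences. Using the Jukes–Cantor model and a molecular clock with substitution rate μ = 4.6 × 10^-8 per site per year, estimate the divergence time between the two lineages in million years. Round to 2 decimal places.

6.13

p = 594/1498 ≈ 0.396529.
d = −(3/4) ln(1 − 4p/3) = −0.75 ln(1 − 0.528705) = −0.75 ln(0.471295)
  = −0.75 × (-0.752271) = 0.564203 substitutions/site.
Under a molecular clock d = 2μt, so t = d/(2μ) = 0.564203 / (2 × 4.6 × 10^-8) = 6.13 million years.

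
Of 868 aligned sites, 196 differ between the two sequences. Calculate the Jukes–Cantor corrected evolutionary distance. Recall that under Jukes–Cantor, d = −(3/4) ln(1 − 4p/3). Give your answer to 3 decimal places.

0.269

p = 196/868 ≈ 0.225806.
d = −(3/4) ln(1 − 4p/3) = −0.75 ln(1 − 0.301075) = −0.75 ln(0.698925)
  = −0.75 × (-0.358212) = 0.268659 substitutions/site.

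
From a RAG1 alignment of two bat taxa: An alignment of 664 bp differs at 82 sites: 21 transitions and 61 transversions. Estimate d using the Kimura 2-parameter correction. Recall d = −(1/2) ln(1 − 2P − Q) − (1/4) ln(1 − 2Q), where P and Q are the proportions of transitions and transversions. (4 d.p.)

0.1350

P = 21/664 ≈ 0.031627 and Q = 61/664 ≈ 0.091867.
Under the Kimura two-parameter model, d = −½ ln(1 − 2P − Q) − ¼ ln(1 − 2Q).
1 − 2P − Q = 0.844879, giving −½ ln(0.844879) = 0.084281.
1 − 2Q = 0.816266, giving −¼ ln(0.816266) = 0.050754.
d = 0.084281 + 0.050754 = 0.135035.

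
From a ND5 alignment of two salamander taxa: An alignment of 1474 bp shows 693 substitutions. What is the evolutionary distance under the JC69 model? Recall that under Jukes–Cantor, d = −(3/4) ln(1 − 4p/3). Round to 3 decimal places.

p = 693/1474 ≈ 0.470149.
d = −(3/4) ln(1 − 4p/3) = −0.75 ln(1 − 0.626865) = −0.75 ln(0.373135)
  = −0.75 × (-0.985815) = 0.739361 substitutions/site.

0.739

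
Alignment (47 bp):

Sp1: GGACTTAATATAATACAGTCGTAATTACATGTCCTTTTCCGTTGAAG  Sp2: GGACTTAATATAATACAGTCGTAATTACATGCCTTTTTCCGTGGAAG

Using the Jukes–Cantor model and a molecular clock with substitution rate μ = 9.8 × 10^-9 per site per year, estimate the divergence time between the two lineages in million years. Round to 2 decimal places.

3.40

The sequences differ at 3 of 47 sites (32, 34, 43), so p = 3/47 ≈ 0.06383.
d = −(3/4) ln(1 − 4p/3) = −0.75 ln(1 − 0.085107) = −0.75 ln(0.914893)
  = −0.75 × (-0.088948) = 0.066711 substitutions/site.
Under a molecular clock d = 2μt, so t = d/(2μ) = 0.066711 / (2 × 9.8 × 10^-9) = 3.40 million years.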